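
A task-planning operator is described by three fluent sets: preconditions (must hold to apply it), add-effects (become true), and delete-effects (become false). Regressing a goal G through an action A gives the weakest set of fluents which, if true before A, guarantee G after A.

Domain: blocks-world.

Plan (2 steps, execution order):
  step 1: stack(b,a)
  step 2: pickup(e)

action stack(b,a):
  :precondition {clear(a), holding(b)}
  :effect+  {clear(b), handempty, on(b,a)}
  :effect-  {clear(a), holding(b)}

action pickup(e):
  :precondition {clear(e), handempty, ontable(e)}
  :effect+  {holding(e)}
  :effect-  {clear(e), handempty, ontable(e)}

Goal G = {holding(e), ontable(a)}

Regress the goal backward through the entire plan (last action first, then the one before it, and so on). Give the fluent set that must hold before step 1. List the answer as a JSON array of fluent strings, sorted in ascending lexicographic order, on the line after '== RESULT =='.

Regress step by step:
  through step 2 (pickup(e)): drop {holding(e)}, keep {ontable(a)}, require {clear(e), handempty, ontable(e)}
    → {clear(e), handempty, ontable(a), ontable(e)}
  through step 1 (stack(b,a)): drop {handempty}, keep {clear(e), ontable(a), ontable(e)}, require {clear(a), holding(b)}
    → {clear(a), clear(e), holding(b), ontable(a), ontable(e)}

== RESULT ==
["clear(a)", "clear(e)", "holding(b)", "ontable(a)", "ontable(e)"]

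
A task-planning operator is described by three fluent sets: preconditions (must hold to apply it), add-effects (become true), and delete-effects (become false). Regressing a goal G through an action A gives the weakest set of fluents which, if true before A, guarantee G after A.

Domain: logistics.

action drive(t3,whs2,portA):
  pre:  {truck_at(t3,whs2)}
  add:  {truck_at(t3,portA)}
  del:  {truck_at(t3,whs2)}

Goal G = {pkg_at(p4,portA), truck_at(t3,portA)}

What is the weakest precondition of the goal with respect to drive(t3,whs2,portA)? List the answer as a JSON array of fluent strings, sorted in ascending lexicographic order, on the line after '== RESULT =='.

Compute (G \ add) ∪ pre:
  G ∩ del = {}  (empty — regression defined)
  G \ add = {pkg_at(p4,portA), truck_at(t3,portA)} \ {truck_at(t3,portA)} = {pkg_at(p4,portA)}
  ∪ pre   = {pkg_at(p4,portA)} ∪ {truck_at(t3,whs2)}
          = {pkg_at(p4,portA), truck_at(t3,whs2)}

== RESULT ==
["pkg_at(p4,portA)", "truck_at(t3,whs2)"]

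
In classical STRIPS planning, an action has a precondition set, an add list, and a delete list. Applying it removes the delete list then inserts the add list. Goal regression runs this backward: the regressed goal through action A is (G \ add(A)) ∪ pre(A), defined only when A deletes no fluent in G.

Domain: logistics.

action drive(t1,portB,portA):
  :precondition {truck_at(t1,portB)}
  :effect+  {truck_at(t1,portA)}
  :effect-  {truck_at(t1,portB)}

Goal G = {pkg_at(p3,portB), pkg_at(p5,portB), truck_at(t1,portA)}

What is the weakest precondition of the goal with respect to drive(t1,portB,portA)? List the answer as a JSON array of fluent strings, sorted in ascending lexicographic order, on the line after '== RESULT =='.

Regress:
  G ∩ del = {}  (empty — regression defined)
  G \ add = {pkg_at(p3,portB), pkg_at(p5,portB), truck_at(t1,portA)} \ {truck_at(t1,portA)} = {pkg_at(p3,portB), pkg_at(p5,portB)}
  ∪ pre   = {pkg_at(p3,portB), pkg_at(p5,portB)} ∪ {truck_at(t1,portB)}
          = {pkg_at(p3,portB), pkg_at(p5,portB), truck_at(t1,portB)}

== RESULT ==
["pkg_at(p3,portB)", "pkg_at(p5,portB)", "truck_at(t1,portB)"]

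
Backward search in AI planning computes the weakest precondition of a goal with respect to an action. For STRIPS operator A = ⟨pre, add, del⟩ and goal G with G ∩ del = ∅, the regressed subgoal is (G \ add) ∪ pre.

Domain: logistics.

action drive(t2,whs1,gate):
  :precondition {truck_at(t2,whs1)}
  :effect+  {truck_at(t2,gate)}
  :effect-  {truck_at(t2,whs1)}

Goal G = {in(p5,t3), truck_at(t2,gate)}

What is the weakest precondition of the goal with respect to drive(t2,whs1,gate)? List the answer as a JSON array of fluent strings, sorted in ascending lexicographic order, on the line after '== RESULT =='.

Compute (G \ add) ∪ pre:
  G ∩ del = {}  (empty — regression defined)
  G \ add = {in(p5,t3), truck_at(t2,gate)} \ {truck_at(t2,gate)} = {in(p5,t3)}
  ∪ pre   = {in(p5,t3)} ∪ {truck_at(t2,whs1)}
          = {in(p5,t3), truck_at(t2,whs1)}

== RESULT ==
["in(p5,t3)", "truck_at(t2,whs1)"]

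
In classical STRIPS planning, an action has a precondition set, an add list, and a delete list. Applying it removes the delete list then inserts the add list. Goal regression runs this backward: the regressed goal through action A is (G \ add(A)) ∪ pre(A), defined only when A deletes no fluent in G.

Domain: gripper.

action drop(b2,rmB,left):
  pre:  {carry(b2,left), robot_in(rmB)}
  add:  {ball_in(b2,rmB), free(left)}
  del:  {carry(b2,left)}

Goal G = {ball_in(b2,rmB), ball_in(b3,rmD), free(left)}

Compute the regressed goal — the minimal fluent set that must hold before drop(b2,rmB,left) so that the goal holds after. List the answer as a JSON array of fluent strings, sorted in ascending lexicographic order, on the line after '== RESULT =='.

Compute (G \ add) ∪ pre:
  G ∩ del = {}  (empty — regression defined)
  G \ add = {ball_in(b2,rmB), ball_in(b3,rmD), free(left)} \ {ball_in(b2,rmB), free(left)} = {ball_in(b3,rmD)}
  ∪ pre   = {ball_in(b3,rmD)} ∪ {carry(b2,left), robot_in(rmB)}
          = {ball_in(b3,rmD), carry(b2,left), robot_in(rmB)}

== RESULT ==
["ball_in(b3,rmD)", "carry(b2,left)", "robot_in(rmB)"]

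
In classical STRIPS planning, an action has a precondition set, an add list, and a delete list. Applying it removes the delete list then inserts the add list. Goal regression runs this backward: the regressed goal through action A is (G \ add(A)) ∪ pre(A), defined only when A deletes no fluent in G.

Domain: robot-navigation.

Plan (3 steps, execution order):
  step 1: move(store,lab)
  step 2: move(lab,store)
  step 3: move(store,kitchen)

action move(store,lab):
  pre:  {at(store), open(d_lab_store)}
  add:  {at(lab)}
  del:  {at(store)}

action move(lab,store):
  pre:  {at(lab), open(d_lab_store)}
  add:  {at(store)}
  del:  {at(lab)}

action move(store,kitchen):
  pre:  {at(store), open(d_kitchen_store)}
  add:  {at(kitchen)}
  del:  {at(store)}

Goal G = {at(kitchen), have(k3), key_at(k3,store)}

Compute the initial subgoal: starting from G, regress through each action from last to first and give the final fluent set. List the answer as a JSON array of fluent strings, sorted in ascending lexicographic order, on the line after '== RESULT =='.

Work backward from the goal:
  through step 3 (move(store,kitchen)): drop {at(kitchen)}, keep {have(k3), key_at(k3,store)}, require {at(store), open(d_kitchen_store)}
    → {at(store), have(k3), key_at(k3,store), open(d_kitchen_store)}
  through step 2 (move(lab,store)): drop {at(store)}, keep {have(k3), key_at(k3,store), open(d_kitchen_store)}, require {at(lab), open(d_lab_store)}
    → {at(lab), have(k3), key_at(k3,store), open(d_kitchen_store), open(d_lab_store)}
  through step 1 (move(store,lab)): drop {at(lab)}, keep {have(k3), key_at(k3,store), open(d_kitchen_store), open(d_lab_store)}, require {at(store), open(d_lab_store)}
    → {at(store), have(k3), key_at(k3,store), open(d_kitchen_store), open(d_lab_store)}

== RESULT ==
["at(store)", "have(k3)", "key_at(k3,store)", "open(d_kitchen_store)", "open(d_lab_store)"]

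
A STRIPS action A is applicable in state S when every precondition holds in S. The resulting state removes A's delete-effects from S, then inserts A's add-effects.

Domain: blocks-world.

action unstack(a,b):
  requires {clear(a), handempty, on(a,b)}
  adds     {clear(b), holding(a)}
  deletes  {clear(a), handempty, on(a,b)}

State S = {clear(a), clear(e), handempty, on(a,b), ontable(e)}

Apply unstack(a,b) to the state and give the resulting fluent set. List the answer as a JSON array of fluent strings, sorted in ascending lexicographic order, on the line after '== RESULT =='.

Progress:
  pre ⊆ S: {clear(a), handempty, on(a,b)} ⊆ S  — applicable
  S \ del = {clear(e), ontable(e)}
  ∪ add   = {clear(b), clear(e), holding(a), ontable(e)}

== RESULT ==
["clear(b)", "clear(e)", "holding(a)", "ontable(e)"]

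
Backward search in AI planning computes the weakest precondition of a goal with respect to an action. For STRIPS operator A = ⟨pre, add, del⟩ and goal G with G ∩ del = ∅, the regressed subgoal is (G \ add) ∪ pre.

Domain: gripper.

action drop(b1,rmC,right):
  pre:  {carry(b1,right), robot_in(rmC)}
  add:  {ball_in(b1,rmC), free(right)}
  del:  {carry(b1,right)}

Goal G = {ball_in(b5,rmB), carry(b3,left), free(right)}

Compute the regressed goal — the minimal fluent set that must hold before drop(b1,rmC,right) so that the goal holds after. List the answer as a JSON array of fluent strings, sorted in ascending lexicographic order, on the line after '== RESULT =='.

Compute (G \ add) ∪ pre:
  G ∩ del = {}  (empty — regression defined)
  G \ add = {ball_in(b5,rmB), carry(b3,left), free(right)} \ {ball_in(b1,rmC), free(right)} = {ball_in(b5,rmB), carry(b3,left)}
  ∪ pre   = {ball_in(b5,rmB), carry(b3,left)} ∪ {carry(b1,right), robot_in(rmC)}
          = {ball_in(b5,rmB), carry(b1,right), carry(b3,left), robot_in(rmC)}

== RESULT ==
["ball_in(b5,rmB)", "carry(b1,right)", "carry(b3,left)", "robot_in(rmC)"]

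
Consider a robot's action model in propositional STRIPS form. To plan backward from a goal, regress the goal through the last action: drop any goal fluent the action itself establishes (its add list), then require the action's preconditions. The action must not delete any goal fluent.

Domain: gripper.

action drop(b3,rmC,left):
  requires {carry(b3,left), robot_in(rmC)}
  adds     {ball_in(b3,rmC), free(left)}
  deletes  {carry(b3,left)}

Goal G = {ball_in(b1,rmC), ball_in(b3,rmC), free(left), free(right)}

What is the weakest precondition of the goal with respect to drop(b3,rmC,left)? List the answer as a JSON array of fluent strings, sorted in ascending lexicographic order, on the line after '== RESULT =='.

Regress:
  G ∩ del = {}  (empty — regression defined)
  G \ add = {ball_in(b1,rmC), ball_in(b3,rmC), free(left), free(right)} \ {ball_in(b3,rmC), free(left)} = {ball_in(b1,rmC), free(right)}
  ∪ pre   = {ball_in(b1,rmC), free(right)} ∪ {carry(b3,left), robot_in(rmC)}
          = {ball_in(b1,rmC), carry(b3,left), free(right), robot_in(rmC)}

== RESULT ==
["ball_in(b1,rmC)", "carry(b3,left)", "free(right)", "robot_in(rmC)"]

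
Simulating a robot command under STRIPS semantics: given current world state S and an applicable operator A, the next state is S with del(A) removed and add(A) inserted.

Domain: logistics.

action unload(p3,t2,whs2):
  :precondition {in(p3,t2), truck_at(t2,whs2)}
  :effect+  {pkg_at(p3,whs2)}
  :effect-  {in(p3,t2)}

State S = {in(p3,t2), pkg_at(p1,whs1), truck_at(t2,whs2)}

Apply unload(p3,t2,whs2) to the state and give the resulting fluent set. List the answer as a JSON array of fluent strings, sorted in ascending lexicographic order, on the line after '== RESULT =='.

Progress:
  pre ⊆ S: {in(p3,t2), truck_at(t2,whs2)} ⊆ S  — applicable
  S \ del = {pkg_at(p1,whs1), truck_at(t2,whs2)}
  ∪ add   = {pkg_at(p1,whs1), pkg_at(p3,whs2), truck_at(t2,whs2)}

== RESULT ==
["pkg_at(p1,whs1)", "pkg_at(p3,whs2)", "truck_at(t2,whs2)"]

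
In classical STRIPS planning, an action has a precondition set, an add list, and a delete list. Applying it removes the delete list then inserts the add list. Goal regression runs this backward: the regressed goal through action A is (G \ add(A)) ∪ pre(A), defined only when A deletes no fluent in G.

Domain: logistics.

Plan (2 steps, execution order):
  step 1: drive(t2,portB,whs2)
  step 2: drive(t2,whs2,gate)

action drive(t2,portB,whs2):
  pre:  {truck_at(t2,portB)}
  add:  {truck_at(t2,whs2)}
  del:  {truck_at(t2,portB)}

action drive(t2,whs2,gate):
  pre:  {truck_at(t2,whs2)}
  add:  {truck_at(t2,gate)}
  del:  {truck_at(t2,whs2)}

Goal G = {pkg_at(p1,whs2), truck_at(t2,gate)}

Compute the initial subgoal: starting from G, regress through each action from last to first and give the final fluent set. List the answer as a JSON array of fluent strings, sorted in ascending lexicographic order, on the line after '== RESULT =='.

Work backward from the goal:
  through step 2 (drive(t2,whs2,gate)): drop {truck_at(t2,gate)}, keep {pkg_at(p1,whs2)}, require {truck_at(t2,whs2)}
    → {pkg_at(p1,whs2), truck_at(t2,whs2)}
  through step 1 (drive(t2,portB,whs2)): drop {truck_at(t2,whs2)}, keep {pkg_at(p1,whs2)}, require {truck_at(t2,portB)}
    → {pkg_at(p1,whs2), truck_at(t2,portB)}

== RESULT ==
["pkg_at(p1,whs2)", "truck_at(t2,portB)"]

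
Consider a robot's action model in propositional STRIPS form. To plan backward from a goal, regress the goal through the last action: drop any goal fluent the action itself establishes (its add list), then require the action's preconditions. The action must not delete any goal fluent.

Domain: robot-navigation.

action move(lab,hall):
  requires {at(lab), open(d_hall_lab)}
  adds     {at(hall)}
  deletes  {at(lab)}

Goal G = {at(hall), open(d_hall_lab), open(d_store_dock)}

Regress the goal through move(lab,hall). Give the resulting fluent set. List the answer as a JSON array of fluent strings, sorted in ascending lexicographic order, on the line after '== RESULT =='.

Regress:
  G ∩ del = {}  (empty — regression defined)
  G \ add = {at(hall), open(d_hall_lab), open(d_store_dock)} \ {at(hall)} = {open(d_hall_lab), open(d_store_dock)}
  ∪ pre   = {open(d_hall_lab), open(d_store_dock)} ∪ {at(lab), open(d_hall_lab)}
          = {at(lab), open(d_hall_lab), open(d_store_dock)}

== RESULT ==
["at(lab)", "open(d_hall_lab)", "open(d_store_dock)"]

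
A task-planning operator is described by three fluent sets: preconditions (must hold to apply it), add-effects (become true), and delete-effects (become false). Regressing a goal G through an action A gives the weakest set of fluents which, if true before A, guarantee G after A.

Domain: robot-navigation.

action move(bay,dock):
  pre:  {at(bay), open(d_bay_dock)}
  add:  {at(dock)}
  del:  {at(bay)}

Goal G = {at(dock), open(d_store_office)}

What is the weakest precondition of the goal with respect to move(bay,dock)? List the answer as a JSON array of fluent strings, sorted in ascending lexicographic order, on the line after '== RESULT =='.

Regress:
  G ∩ del = {}  (empty — regression defined)
  G \ add = {at(dock), open(d_store_office)} \ {at(dock)} = {open(d_store_office)}
  ∪ pre   = {open(d_store_office)} ∪ {at(bay), open(d_bay_dock)}
          = {at(bay), open(d_bay_dock), open(d_store_office)}

== RESULT ==
["at(bay)", "open(d_bay_dock)", "open(d_store_office)"]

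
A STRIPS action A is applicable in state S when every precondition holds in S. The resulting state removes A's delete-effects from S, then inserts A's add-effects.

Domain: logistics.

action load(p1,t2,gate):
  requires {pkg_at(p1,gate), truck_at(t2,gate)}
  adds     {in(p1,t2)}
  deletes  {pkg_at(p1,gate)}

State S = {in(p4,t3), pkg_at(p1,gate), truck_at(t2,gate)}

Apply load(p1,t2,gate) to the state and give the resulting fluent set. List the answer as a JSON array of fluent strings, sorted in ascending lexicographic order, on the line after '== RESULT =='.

Progress:
  pre ⊆ S: {pkg_at(p1,gate), truck_at(t2,gate)} ⊆ S  — applicable
  S \ del = {in(p4,t3), truck_at(t2,gate)}
  ∪ add   = {in(p1,t2), in(p4,t3), truck_at(t2,gate)}

== RESULT ==
["in(p1,t2)", "in(p4,t3)", "truck_at(t2,gate)"]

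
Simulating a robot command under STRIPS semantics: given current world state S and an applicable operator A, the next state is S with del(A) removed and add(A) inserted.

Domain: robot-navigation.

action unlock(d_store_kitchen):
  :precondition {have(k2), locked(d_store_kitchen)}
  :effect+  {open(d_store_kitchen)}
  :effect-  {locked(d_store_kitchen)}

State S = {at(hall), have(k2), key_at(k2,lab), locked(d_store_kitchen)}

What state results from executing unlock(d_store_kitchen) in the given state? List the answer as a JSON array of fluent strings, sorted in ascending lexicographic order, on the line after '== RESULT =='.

Progress:
  pre ⊆ S: {have(k2), locked(d_store_kitchen)} ⊆ S  — applicable
  S \ del = {at(hall), have(k2), key_at(k2,lab)}
  ∪ add   = {at(hall), have(k2), key_at(k2,lab), open(d_store_kitchen)}

== RESULT ==
["at(hall)", "have(k2)", "key_at(k2,lab)", "open(d_store_kitchen)"]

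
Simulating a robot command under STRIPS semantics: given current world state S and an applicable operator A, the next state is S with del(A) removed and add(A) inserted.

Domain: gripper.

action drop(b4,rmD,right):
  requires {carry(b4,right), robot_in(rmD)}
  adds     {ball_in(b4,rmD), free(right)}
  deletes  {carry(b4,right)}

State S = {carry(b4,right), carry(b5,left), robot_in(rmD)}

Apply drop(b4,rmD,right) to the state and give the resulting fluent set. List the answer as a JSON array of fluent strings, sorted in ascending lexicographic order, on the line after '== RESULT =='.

Progress:
  pre ⊆ S: {carry(b4,right), robot_in(rmD)} ⊆ S  — applicable
  S \ del = {carry(b5,left), robot_in(rmD)}
  ∪ add   = {ball_in(b4,rmD), carry(b5,left), free(right), robot_in(rmD)}

== RESULT ==
["ball_in(b4,rmD)", "carry(b5,left)", "free(right)", "robot_in(rmD)"]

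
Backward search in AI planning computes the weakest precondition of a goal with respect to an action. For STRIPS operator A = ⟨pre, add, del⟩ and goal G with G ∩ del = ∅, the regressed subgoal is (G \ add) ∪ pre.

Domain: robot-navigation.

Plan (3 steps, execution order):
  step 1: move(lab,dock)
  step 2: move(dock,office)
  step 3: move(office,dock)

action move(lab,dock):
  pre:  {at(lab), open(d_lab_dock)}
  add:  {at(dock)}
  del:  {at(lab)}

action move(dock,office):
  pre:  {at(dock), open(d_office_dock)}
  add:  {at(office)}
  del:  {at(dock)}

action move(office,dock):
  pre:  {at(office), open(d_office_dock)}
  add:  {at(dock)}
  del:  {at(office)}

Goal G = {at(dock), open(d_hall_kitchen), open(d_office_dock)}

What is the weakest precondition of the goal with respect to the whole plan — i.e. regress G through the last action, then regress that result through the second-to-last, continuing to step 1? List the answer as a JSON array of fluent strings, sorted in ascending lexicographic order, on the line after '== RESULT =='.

Work backward from the goal:
  through step 3 (move(office,dock)): drop {at(dock)}, keep {open(d_hall_kitchen), open(d_office_dock)}, require {at(office), open(d_office_dock)}
    → {at(office), open(d_hall_kitchen), open(d_office_dock)}
  through step 2 (move(dock,office)): drop {at(office)}, keep {open(d_hall_kitchen), open(d_office_dock)}, require {at(dock), open(d_office_dock)}
    → {at(dock), open(d_hall_kitchen), open(d_office_dock)}
  through step 1 (move(lab,dock)): drop {at(dock)}, keep {open(d_hall_kitchen), open(d_office_dock)}, require {at(lab), open(d_lab_dock)}
    → {at(lab), open(d_hall_kitchen), open(d_lab_dock), open(d_office_dock)}

== RESULT ==
["at(lab)", "open(d_hall_kitchen)", "open(d_lab_dock)", "open(d_office_dock)"]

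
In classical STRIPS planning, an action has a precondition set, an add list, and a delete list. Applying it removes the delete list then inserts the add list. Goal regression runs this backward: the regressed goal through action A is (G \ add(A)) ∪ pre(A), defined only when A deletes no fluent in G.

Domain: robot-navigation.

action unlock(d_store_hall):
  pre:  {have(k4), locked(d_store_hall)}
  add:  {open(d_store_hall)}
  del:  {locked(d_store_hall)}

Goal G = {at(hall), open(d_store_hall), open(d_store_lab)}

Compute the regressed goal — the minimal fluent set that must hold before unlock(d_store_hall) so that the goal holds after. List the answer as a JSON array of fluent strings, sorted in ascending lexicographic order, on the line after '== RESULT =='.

Regress:
  G ∩ del = {}  (empty — regression defined)
  G \ add = {at(hall), open(d_store_hall), open(d_store_lab)} \ {open(d_store_hall)} = {at(hall), open(d_store_lab)}
  ∪ pre   = {at(hall), open(d_store_lab)} ∪ {have(k4), locked(d_store_hall)}
          = {at(hall), have(k4), locked(d_store_hall), open(d_store_lab)}

== RESULT ==
["at(hall)", "have(k4)", "locked(d_store_hall)", "open(d_store_lab)"]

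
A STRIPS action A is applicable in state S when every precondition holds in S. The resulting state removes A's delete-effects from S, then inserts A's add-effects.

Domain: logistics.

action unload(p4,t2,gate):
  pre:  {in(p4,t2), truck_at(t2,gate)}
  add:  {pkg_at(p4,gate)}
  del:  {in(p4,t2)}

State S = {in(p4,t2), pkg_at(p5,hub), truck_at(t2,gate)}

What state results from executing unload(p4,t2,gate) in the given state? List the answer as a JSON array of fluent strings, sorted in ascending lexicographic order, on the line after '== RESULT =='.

Compute (S \ del) ∪ add:
  pre ⊆ S: {in(p4,t2), truck_at(t2,gate)} ⊆ S  — applicable
  S \ del = {pkg_at(p5,hub), truck_at(t2,gate)}
  ∪ add   = {pkg_at(p4,gate), pkg_at(p5,hub), truck_at(t2,gate)}

== RESULT ==
["pkg_at(p4,gate)", "pkg_at(p5,hub)", "truck_at(t2,gate)"]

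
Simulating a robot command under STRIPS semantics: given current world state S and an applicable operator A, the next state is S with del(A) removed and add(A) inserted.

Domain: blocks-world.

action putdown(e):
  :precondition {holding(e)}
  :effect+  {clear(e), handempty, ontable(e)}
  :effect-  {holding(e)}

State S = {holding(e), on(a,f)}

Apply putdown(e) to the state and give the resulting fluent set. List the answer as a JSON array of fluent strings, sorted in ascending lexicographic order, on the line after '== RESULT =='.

Progress:
  pre ⊆ S: {holding(e)} ⊆ S  — applicable
  S \ del = {on(a,f)}
  ∪ add   = {clear(e), handempty, on(a,f), ontable(e)}

== RESULT ==
["clear(e)", "handempty", "on(a,f)", "ontable(e)"]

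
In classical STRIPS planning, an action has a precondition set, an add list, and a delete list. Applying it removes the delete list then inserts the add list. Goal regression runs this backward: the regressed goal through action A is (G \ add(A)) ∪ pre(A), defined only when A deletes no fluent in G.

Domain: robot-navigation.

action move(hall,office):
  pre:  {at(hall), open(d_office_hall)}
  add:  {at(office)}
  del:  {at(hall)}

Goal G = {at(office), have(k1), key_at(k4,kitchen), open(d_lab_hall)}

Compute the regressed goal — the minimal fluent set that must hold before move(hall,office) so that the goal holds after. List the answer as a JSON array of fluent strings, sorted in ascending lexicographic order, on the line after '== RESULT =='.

Regress:
  G ∩ del = {}  (empty — regression defined)
  G \ add = {at(office), have(k1), key_at(k4,kitchen), open(d_lab_hall)} \ {at(office)} = {have(k1), key_at(k4,kitchen), open(d_lab_hall)}
  ∪ pre   = {have(k1), key_at(k4,kitchen), open(d_lab_hall)} ∪ {at(hall), open(d_office_hall)}
          = {at(hall), have(k1), key_at(k4,kitchen), open(d_lab_hall), open(d_office_hall)}

== RESULT ==
["at(hall)", "have(k1)", "key_at(k4,kitchen)", "open(d_lab_hall)", "open(d_office_hall)"]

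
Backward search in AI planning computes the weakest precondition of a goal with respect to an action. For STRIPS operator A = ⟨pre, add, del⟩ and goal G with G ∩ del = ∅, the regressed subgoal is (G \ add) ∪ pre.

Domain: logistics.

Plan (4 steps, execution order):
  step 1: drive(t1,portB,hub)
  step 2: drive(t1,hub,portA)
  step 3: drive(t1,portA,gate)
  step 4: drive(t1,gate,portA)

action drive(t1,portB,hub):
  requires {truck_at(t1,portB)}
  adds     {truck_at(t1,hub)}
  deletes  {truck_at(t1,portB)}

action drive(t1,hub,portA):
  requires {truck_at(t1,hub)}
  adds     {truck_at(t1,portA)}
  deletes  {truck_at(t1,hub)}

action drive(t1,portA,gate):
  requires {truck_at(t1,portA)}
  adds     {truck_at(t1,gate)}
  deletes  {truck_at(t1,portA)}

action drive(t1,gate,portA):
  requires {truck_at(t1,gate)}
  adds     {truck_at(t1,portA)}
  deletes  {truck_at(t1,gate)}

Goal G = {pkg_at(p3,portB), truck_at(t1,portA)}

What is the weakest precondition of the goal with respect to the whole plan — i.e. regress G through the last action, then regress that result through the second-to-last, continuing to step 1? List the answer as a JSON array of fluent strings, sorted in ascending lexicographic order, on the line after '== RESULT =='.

Regress step by step:
  through step 4 (drive(t1,gate,portA)): drop {truck_at(t1,portA)}, keep {pkg_at(p3,portB)}, require {truck_at(t1,gate)}
    → {pkg_at(p3,portB), truck_at(t1,gate)}
  through step 3 (drive(t1,portA,gate)): drop {truck_at(t1,gate)}, keep {pkg_at(p3,portB)}, require {truck_at(t1,portA)}
    → {pkg_at(p3,portB), truck_at(t1,portA)}
  through step 2 (drive(t1,hub,portA)): drop {truck_at(t1,portA)}, keep {pkg_at(p3,portB)}, require {truck_at(t1,hub)}
    → {pkg_at(p3,portB), truck_at(t1,hub)}
  through step 1 (drive(t1,portB,hub)): drop {truck_at(t1,hub)}, keep {pkg_at(p3,portB)}, require {truck_at(t1,portB)}
    → {pkg_at(p3,portB), truck_at(t1,portB)}

== RESULT ==
["pkg_at(p3,portB)", "truck_at(t1,portB)"]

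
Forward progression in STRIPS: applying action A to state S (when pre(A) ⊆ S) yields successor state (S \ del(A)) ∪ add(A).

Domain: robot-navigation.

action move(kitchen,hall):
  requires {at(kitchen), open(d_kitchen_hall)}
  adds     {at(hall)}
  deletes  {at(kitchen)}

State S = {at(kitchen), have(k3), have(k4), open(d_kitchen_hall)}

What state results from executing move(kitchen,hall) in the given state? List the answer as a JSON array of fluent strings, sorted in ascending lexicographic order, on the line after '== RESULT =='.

Progress:
  pre ⊆ S: {at(kitchen), open(d_kitchen_hall)} ⊆ S  — applicable
  S \ del = {have(k3), have(k4), open(d_kitchen_hall)}
  ∪ add   = {at(hall), have(k3), have(k4), open(d_kitchen_hall)}

== RESULT ==
["at(hall)", "have(k3)", "have(k4)", "open(d_kitchen_hall)"]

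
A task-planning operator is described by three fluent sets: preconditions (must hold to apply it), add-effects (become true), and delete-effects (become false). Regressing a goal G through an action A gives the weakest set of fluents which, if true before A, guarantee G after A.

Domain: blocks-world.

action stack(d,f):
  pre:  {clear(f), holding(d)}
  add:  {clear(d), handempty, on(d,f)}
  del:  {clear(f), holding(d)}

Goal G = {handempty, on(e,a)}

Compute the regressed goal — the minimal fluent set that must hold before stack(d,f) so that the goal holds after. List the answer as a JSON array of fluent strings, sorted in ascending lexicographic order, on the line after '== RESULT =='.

Compute (G \ add) ∪ pre:
  G ∩ del = {}  (empty — regression defined)
  G \ add = {handempty, on(e,a)} \ {clear(d), handempty, on(d,f)} = {on(e,a)}
  ∪ pre   = {on(e,a)} ∪ {clear(f), holding(d)}
          = {clear(f), holding(d), on(e,a)}

== RESULT ==
["clear(f)", "holding(d)", "on(e,a)"]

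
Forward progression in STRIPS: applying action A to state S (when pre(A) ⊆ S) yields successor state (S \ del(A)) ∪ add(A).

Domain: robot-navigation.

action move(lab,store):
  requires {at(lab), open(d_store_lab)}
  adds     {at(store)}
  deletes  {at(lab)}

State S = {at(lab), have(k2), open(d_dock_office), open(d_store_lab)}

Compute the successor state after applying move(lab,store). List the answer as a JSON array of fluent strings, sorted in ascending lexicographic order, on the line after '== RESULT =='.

Progress:
  pre ⊆ S: {at(lab), open(d_store_lab)} ⊆ S  — applicable
  S \ del = {have(k2), open(d_dock_office), open(d_store_lab)}
  ∪ add   = {at(store), have(k2), open(d_dock_office), open(d_store_lab)}

== RESULT ==
["at(store)", "have(k2)", "open(d_dock_office)", "open(d_store_lab)"]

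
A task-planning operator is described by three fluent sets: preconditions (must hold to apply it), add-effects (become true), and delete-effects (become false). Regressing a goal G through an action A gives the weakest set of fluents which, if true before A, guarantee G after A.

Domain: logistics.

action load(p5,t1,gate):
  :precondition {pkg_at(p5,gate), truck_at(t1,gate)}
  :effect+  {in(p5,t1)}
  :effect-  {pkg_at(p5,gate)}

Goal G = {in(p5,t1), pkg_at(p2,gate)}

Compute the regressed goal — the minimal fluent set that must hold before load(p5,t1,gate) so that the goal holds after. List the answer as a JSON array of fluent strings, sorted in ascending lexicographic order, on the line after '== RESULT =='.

Regress:
  G ∩ del = {}  (empty — regression defined)
  G \ add = {in(p5,t1), pkg_at(p2,gate)} \ {in(p5,t1)} = {pkg_at(p2,gate)}
  ∪ pre   = {pkg_at(p2,gate)} ∪ {pkg_at(p5,gate), truck_at(t1,gate)}
          = {pkg_at(p2,gate), pkg_at(p5,gate), truck_at(t1,gate)}

== RESULT ==
["pkg_at(p2,gate)", "pkg_at(p5,gate)", "truck_at(t1,gate)"]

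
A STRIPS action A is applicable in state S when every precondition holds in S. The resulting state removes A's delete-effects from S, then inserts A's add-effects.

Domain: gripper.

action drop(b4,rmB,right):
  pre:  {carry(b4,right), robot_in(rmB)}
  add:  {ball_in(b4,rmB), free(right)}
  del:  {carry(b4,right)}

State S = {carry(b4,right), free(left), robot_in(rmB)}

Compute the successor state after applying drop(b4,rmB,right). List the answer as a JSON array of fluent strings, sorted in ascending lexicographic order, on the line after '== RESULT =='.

Compute (S \ del) ∪ add:
  pre ⊆ S: {carry(b4,right), robot_in(rmB)} ⊆ S  — applicable
  S \ del = {free(left), robot_in(rmB)}
  ∪ add   = {ball_in(b4,rmB), free(left), free(right), robot_in(rmB)}

== RESULT ==
["ball_in(b4,rmB)", "free(left)", "free(right)", "robot_in(rmB)"]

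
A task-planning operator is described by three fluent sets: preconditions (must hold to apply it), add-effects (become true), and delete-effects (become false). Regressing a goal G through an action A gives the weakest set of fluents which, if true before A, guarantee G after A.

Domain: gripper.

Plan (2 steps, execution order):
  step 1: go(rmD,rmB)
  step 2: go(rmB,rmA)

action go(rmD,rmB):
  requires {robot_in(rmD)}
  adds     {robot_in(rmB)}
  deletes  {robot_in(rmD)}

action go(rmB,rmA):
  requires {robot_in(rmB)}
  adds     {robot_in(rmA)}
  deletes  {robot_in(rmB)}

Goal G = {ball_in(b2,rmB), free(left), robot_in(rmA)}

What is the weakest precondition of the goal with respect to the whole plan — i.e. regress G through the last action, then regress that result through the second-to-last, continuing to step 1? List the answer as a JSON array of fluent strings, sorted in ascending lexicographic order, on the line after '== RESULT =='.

Work backward from the goal:
  through step 2 (go(rmB,rmA)): drop {robot_in(rmA)}, keep {ball_in(b2,rmB), free(left)}, require {robot_in(rmB)}
    → {ball_in(b2,rmB), free(left), robot_in(rmB)}
  through step 1 (go(rmD,rmB)): drop {robot_in(rmB)}, keep {ball_in(b2,rmB), free(left)}, require {robot_in(rmD)}
    → {ball_in(b2,rmB), free(left), robot_in(rmD)}

== RESULT ==
["ball_in(b2,rmB)", "free(left)", "robot_in(rmD)"]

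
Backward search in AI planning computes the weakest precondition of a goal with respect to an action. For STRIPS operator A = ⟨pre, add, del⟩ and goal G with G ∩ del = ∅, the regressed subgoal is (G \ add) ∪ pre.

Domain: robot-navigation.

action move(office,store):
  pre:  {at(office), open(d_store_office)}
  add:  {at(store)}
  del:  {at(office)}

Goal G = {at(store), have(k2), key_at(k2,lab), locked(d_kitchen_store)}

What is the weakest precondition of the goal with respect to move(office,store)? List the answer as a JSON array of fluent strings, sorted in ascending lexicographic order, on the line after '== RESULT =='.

Compute (G \ add) ∪ pre:
  G ∩ del = {}  (empty — regression defined)
  G \ add = {at(store), have(k2), key_at(k2,lab), locked(d_kitchen_store)} \ {at(store)} = {have(k2), key_at(k2,lab), locked(d_kitchen_store)}
  ∪ pre   = {have(k2), key_at(k2,lab), locked(d_kitchen_store)} ∪ {at(office), open(d_store_office)}
          = {at(office), have(k2), key_at(k2,lab), locked(d_kitchen_store), open(d_store_office)}

== RESULT ==
["at(office)", "have(k2)", "key_at(k2,lab)", "locked(d_kitchen_store)", "open(d_store_office)"]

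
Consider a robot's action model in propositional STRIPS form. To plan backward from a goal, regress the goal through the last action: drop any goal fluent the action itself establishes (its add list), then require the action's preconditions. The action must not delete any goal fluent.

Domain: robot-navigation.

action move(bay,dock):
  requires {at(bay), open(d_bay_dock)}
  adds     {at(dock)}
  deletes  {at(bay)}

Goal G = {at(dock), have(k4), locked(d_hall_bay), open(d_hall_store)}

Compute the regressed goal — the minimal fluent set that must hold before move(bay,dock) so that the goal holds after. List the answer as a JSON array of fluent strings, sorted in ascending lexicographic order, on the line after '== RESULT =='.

Compute (G \ add) ∪ pre:
  G ∩ del = {}  (empty — regression defined)
  G \ add = {at(dock), have(k4), locked(d_hall_bay), open(d_hall_store)} \ {at(dock)} = {have(k4), locked(d_hall_bay), open(d_hall_store)}
  ∪ pre   = {have(k4), locked(d_hall_bay), open(d_hall_store)} ∪ {at(bay), open(d_bay_dock)}
          = {at(bay), have(k4), locked(d_hall_bay), open(d_bay_dock), open(d_hall_store)}

== RESULT ==
["at(bay)", "have(k4)", "locked(d_hall_bay)", "open(d_bay_dock)", "open(d_hall_store)"]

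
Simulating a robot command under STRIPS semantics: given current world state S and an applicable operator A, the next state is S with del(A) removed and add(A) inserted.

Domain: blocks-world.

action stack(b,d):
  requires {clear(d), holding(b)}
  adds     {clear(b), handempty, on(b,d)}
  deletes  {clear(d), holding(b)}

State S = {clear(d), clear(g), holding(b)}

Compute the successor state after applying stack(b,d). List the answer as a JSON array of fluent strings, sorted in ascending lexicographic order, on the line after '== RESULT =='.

Progress:
  pre ⊆ S: {clear(d), holding(b)} ⊆ S  — applicable
  S \ del = {clear(g)}
  ∪ add   = {clear(b), clear(g), handempty, on(b,d)}

== RESULT ==
["clear(b)", "clear(g)", "handempty", "on(b,d)"]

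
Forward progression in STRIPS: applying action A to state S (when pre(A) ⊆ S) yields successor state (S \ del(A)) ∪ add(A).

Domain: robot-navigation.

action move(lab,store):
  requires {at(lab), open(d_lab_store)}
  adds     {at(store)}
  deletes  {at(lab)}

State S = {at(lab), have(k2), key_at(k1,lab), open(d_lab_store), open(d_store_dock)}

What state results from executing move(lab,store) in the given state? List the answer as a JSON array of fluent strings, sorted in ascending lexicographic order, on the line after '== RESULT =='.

Compute (S \ del) ∪ add:
  pre ⊆ S: {at(lab), open(d_lab_store)} ⊆ S  — applicable
  S \ del = {have(k2), key_at(k1,lab), open(d_lab_store), open(d_store_dock)}
  ∪ add   = {at(store), have(k2), key_at(k1,lab), open(d_lab_store), open(d_store_dock)}

== RESULT ==
["at(store)", "have(k2)", "key_at(k1,lab)", "open(d_lab_store)", "open(d_store_dock)"]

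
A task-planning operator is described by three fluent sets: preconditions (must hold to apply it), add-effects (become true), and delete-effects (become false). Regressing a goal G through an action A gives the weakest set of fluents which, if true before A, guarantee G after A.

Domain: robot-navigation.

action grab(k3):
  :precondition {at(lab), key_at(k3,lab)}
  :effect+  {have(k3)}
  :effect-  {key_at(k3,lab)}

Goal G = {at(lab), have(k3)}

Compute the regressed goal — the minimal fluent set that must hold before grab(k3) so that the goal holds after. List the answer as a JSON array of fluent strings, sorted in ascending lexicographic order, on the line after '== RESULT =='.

Regress:
  G ∩ del = {}  (empty — regression defined)
  G \ add = {at(lab), have(k3)} \ {have(k3)} = {at(lab)}
  ∪ pre   = {at(lab)} ∪ {at(lab), key_at(k3,lab)}
          = {at(lab), key_at(k3,lab)}

== RESULT ==
["at(lab)", "key_at(k3,lab)"]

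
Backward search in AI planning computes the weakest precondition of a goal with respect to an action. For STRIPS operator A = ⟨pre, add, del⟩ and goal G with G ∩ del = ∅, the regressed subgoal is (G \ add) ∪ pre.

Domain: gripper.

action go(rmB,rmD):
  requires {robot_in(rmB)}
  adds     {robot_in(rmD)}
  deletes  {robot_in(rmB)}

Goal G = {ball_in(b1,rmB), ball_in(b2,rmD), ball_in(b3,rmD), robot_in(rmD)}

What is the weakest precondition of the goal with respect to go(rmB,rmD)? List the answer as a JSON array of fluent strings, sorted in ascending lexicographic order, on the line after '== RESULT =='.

Compute (G \ add) ∪ pre:
  G ∩ del = {}  (empty — regression defined)
  G \ add = {ball_in(b1,rmB), ball_in(b2,rmD), ball_in(b3,rmD), robot_in(rmD)} \ {robot_in(rmD)} = {ball_in(b1,rmB), ball_in(b2,rmD), ball_in(b3,rmD)}
  ∪ pre   = {ball_in(b1,rmB), ball_in(b2,rmD), ball_in(b3,rmD)} ∪ {robot_in(rmB)}
          = {ball_in(b1,rmB), ball_in(b2,rmD), ball_in(b3,rmD), robot_in(rmB)}

== RESULT ==
["ball_in(b1,rmB)", "ball_in(b2,rmD)", "ball_in(b3,rmD)", "robot_in(rmB)"]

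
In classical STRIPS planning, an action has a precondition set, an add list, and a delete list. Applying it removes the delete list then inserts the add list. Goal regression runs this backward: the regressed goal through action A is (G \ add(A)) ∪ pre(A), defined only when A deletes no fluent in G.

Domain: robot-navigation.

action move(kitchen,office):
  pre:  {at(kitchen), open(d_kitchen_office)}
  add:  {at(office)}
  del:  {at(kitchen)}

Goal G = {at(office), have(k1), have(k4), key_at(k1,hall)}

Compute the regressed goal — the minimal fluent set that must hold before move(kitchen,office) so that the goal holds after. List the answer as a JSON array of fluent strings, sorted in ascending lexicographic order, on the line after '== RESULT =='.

Compute (G \ add) ∪ pre:
  G ∩ del = {}  (empty — regression defined)
  G \ add = {at(office), have(k1), have(k4), key_at(k1,hall)} \ {at(office)} = {have(k1), have(k4), key_at(k1,hall)}
  ∪ pre   = {have(k1), have(k4), key_at(k1,hall)} ∪ {at(kitchen), open(d_kitchen_office)}
          = {at(kitchen), have(k1), have(k4), key_at(k1,hall), open(d_kitchen_office)}

== RESULT ==
["at(kitchen)", "have(k1)", "have(k4)", "key_at(k1,hall)", "open(d_kitchen_office)"]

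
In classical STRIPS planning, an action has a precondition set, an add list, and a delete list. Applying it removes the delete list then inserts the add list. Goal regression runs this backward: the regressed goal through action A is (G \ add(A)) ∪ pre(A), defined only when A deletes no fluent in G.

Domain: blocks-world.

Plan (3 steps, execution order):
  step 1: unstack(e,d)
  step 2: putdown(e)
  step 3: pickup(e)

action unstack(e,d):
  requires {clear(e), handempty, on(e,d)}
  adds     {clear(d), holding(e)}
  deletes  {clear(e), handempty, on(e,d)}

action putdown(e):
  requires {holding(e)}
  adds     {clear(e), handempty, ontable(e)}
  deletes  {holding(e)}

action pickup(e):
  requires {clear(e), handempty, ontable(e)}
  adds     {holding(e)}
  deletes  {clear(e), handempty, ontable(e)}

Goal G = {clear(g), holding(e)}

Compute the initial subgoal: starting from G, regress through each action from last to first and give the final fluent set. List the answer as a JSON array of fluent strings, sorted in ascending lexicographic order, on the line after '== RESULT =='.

Regress step by step:
  through step 3 (pickup(e)): drop {holding(e)}, keep {clear(g)}, require {clear(e), handempty, ontable(e)}
    → {clear(e), clear(g), handempty, ontable(e)}
  through step 2 (putdown(e)): drop {clear(e), handempty, ontable(e)}, keep {clear(g)}, require {holding(e)}
    → {clear(g), holding(e)}
  through step 1 (unstack(e,d)): drop {holding(e)}, keep {clear(g)}, require {clear(e), handempty, on(e,d)}
    → {clear(e), clear(g), handempty, on(e,d)}

== RESULT ==
["clear(e)", "clear(g)", "handempty", "on(e,d)"]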